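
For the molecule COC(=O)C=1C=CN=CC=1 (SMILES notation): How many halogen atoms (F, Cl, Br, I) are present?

Scan the SMILES for the halogen motif — none present.
Groups that are present: 1 ester.

0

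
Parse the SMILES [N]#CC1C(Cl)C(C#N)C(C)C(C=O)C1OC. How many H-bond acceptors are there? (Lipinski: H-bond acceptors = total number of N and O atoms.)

4

N atoms: 2; O atoms: 2.
Lipinski HBA = 2 + 2 = 4.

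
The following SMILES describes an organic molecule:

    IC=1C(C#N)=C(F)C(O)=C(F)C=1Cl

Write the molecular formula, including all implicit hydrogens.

Walk through each heavy atom and fill implicit hydrogens from standard valence (C 4, N 3, O 2, S 2, halogen 1):
  atom 1: I (halogen, monovalent) → 0 H
  atom 2: C, bond orders sum to 4 (valence 4) → 0 H
  atom 3: C, bond orders sum to 4 (valence 4) → 0 H
  atom 4: C, bond orders sum to 4 (valence 4) → 0 H
  atom 5: N, bond orders sum to 3 (valence 3) → 0 H
  atom 6: C, bond orders sum to 4 (valence 4) → 0 H
  atom 7: F (halogen, monovalent) → 0 H
  atom 8: C, bond orders sum to 4 (valence 4) → 0 H
  atom 9: O, bond orders sum to 1 (valence 2) → 1 H
  atom 10: C, bond orders sum to 4 (valence 4) → 0 H
  atom 11: F (halogen, monovalent) → 0 H
  atom 12: C, bond orders sum to 4 (valence 4) → 0 H
  atom 13: Cl (halogen, monovalent) → 0 H
Totals → C:7, H:1, Cl:1, F:2, I:1, N:1, O:1.
In Hill order: C7HClF2INO.

C7HClF2INO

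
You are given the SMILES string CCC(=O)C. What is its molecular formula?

C4H8O

Walk through each heavy atom and fill implicit hydrogens from standard valence (C 4, N 3, O 2, S 2, halogen 1):
  atom 1: C, bond orders sum to 1 (valence 4) → 3 H
  atom 2: C, bond orders sum to 2 (valence 4) → 2 H
  atom 3: C, bond orders sum to 4 (valence 4) → 0 H
  atom 4: O, bond orders sum to 2 (valence 2) → 0 H
  atom 5: C, bond orders sum to 1 (valence 4) → 3 H
Totals → C:4, H:8, O:1.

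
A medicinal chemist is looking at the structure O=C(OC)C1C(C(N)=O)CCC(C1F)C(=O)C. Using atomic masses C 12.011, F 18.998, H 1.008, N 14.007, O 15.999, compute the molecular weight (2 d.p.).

245.25 g/mol

First, the molecular formula is C11H16FNO4 (counting implicit H from valence).
  C: 11 × 12.011 = 132.121
  F: 1 × 18.998 = 18.998
  H: 16 × 1.008 = 16.128
  N: 1 × 14.007 = 14.007
  O: 4 × 15.999 = 63.996
Sum: 11×12.011 + 1×18.998 + 16×1.008 + 1×14.007 + 4×15.999 = 245.250 → 245.25 g/mol.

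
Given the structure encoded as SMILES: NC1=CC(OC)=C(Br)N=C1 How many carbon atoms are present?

Count every carbon token in the SMILES (each C, including those in ring-closure positions and inside branches).
Carbon count: 6.

6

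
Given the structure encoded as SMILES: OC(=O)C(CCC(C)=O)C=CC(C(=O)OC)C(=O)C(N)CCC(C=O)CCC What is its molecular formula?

Walk through each heavy atom and fill implicit hydrogens from standard valence (C 4, N 3, O 2, S 2, halogen 1):
  atom 1: O, bond orders sum to 1 (valence 2) → 1 H
  atom 2: C, bond orders sum to 4 (valence 4) → 0 H
  atom 3: O, bond orders sum to 2 (valence 2) → 0 H
  atom 4: C, bond orders sum to 3 (valence 4) → 1 H
  atom 5: C, bond orders sum to 2 (valence 4) → 2 H
  atom 6: C, bond orders sum to 2 (valence 4) → 2 H
  atom 7: C, bond orders sum to 4 (valence 4) → 0 H
  atom 8: C, bond orders sum to 1 (valence 4) → 3 H
  atom 9: O, bond orders sum to 2 (valence 2) → 0 H
  atom 10: C, bond orders sum to 3 (valence 4) → 1 H
  atom 11: C, bond orders sum to 3 (valence 4) → 1 H
  atom 12: C, bond orders sum to 3 (valence 4) → 1 H
  atom 13: C, bond orders sum to 4 (valence 4) → 0 H
  atom 14: O, bond orders sum to 2 (valence 2) → 0 H
  atom 15: O, bond orders sum to 2 (valence 2) → 0 H
  atom 16: C, bond orders sum to 1 (valence 4) → 3 H
  atom 17: C, bond orders sum to 4 (valence 4) → 0 H
  atom 18: O, bond orders sum to 2 (valence 2) → 0 H
  atom 19: C, bond orders sum to 3 (valence 4) → 1 H
  atom 20: N, bond orders sum to 1 (valence 3) → 2 H
  atom 21: C, bond orders sum to 2 (valence 4) → 2 H
  atom 22: C, bond orders sum to 2 (valence 4) → 2 H
  atom 23: C, bond orders sum to 3 (valence 4) → 1 H
  atom 24: C, bond orders sum to 3 (valence 4) → 1 H
  atom 25: O, bond orders sum to 2 (valence 2) → 0 H
  atom 26: C, bond orders sum to 2 (valence 4) → 2 H
  atom 27: C, bond orders sum to 2 (valence 4) → 2 H
  atom 28: C, bond orders sum to 1 (valence 4) → 3 H
Totals → C:20, H:31, N:1, O:7.
In Hill order: C20H31NO7.

C20H31NO7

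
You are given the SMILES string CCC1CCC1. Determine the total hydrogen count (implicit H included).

Walk through each heavy atom and fill implicit hydrogens from standard valence (C 4, N 3, O 2, S 2, halogen 1):
  atom 1: C, bond orders sum to 1 (valence 4) → 3 H
  atom 2: C, bond orders sum to 2 (valence 4) → 2 H
  atom 3: C, bond orders sum to 3 (valence 4) → 1 H
  atom 4: C, bond orders sum to 2 (valence 4) → 2 H
  atom 5: C, bond orders sum to 2 (valence 4) → 2 H
  atom 6: C, bond orders sum to 2 (valence 4) → 2 H
Total hydrogens: 12.

12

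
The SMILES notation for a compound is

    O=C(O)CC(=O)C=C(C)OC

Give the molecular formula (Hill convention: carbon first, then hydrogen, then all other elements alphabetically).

Walk through each heavy atom and fill implicit hydrogens from standard valence (C 4, N 3, O 2, S 2, halogen 1):
  atom 1: O, bond orders sum to 2 (valence 2) → 0 H
  atom 2: C, bond orders sum to 4 (valence 4) → 0 H
  atom 3: O, bond orders sum to 1 (valence 2) → 1 H
  atom 4: C, bond orders sum to 2 (valence 4) → 2 H
  atom 5: C, bond orders sum to 4 (valence 4) → 0 H
  atom 6: O, bond orders sum to 2 (valence 2) → 0 H
  atom 7: C, bond orders sum to 3 (valence 4) → 1 H
  atom 8: C, bond orders sum to 4 (valence 4) → 0 H
  atom 9: C, bond orders sum to 1 (valence 4) → 3 H
  atom 10: O, bond orders sum to 2 (valence 2) → 0 H
  atom 11: C, bond orders sum to 1 (valence 4) → 3 H
Totals → C:7, H:10, O:4.

C7H10O4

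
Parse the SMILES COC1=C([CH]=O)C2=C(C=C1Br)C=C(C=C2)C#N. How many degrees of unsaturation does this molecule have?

10

Degree of unsaturation = (number of rings) + (number of π bonds).
Ring closures in the SMILES: 2.
π bonds: 6 double bonds (each 1 DoU), 1 triple bond (each 2 DoU) → 8 DoU from unsaturation.
Total DoU = 2 + 8 = 10.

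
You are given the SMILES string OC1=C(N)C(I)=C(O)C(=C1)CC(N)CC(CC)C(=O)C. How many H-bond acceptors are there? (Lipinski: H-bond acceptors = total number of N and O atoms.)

N atoms: 2; O atoms: 3.
Lipinski HBA = 2 + 3 = 5.

5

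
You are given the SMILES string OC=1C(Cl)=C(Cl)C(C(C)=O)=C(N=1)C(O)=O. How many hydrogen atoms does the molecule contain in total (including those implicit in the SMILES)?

Walk through each heavy atom and fill implicit hydrogens from standard valence (C 4, N 3, O 2, S 2, halogen 1):
  atom 1: O, bond orders sum to 1 (valence 2) → 1 H
  atom 2: C, bond orders sum to 4 (valence 4) → 0 H
  atom 3: C, bond orders sum to 4 (valence 4) → 0 H
  atom 4: Cl (halogen, monovalent) → 0 H
  atom 5: C, bond orders sum to 4 (valence 4) → 0 H
  atom 6: Cl (halogen, monovalent) → 0 H
  atom 7: C, bond orders sum to 4 (valence 4) → 0 H
  atom 8: C, bond orders sum to 4 (valence 4) → 0 H
  atom 9: C, bond orders sum to 1 (valence 4) → 3 H
  atom 10: O, bond orders sum to 2 (valence 2) → 0 H
  atom 11: C, bond orders sum to 4 (valence 4) → 0 H
  atom 12: N, bond orders sum to 3 (valence 3) → 0 H
  atom 13: C, bond orders sum to 4 (valence 4) → 0 H
  atom 14: O, bond orders sum to 1 (valence 2) → 1 H
  atom 15: O, bond orders sum to 2 (valence 2) → 0 H
Total hydrogens: 5.

5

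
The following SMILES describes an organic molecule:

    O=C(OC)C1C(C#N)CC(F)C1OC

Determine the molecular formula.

C9H12FNO3

Walk through each heavy atom and fill implicit hydrogens from standard valence (C 4, N 3, O 2, S 2, halogen 1):
  atom 1: O, bond orders sum to 2 (valence 2) → 0 H
  atom 2: C, bond orders sum to 4 (valence 4) → 0 H
  atom 3: O, bond orders sum to 2 (valence 2) → 0 H
  atom 4: C, bond orders sum to 1 (valence 4) → 3 H
  atom 5: C, bond orders sum to 3 (valence 4) → 1 H
  atom 6: C, bond orders sum to 3 (valence 4) → 1 H
  atom 7: C, bond orders sum to 4 (valence 4) → 0 H
  atom 8: N, bond orders sum to 3 (valence 3) → 0 H
  atom 9: C, bond orders sum to 2 (valence 4) → 2 H
  atom 10: C, bond orders sum to 3 (valence 4) → 1 H
  atom 11: F (halogen, monovalent) → 0 H
  atom 12: C, bond orders sum to 3 (valence 4) → 1 H
  atom 13: O, bond orders sum to 2 (valence 2) → 0 H
  atom 14: C, bond orders sum to 1 (valence 4) → 3 H
Totals → C:9, H:12, F:1, N:1, O:3.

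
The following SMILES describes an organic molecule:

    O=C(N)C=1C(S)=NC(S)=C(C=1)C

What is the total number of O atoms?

Scan the SMILES for O atoms (remember two-letter symbols like Cl and Br are single atoms).
Oxygen count: 1.

1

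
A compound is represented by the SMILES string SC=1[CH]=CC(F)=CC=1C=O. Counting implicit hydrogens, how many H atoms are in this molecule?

5

Walk through each heavy atom and fill implicit hydrogens from standard valence (C 4, N 3, O 2, S 2, halogen 1):
  atom 1: S, bond orders sum to 1 (valence 2) → 1 H
  atom 2: C, bond orders sum to 4 (valence 4) → 0 H
  atom 3: C with explicit H count 1
  atom 4: C, bond orders sum to 3 (valence 4) → 1 H
  atom 5: C, bond orders sum to 4 (valence 4) → 0 H
  atom 6: F (halogen, monovalent) → 0 H
  atom 7: C, bond orders sum to 3 (valence 4) → 1 H
  atom 8: C, bond orders sum to 4 (valence 4) → 0 H
  atom 9: C, bond orders sum to 3 (valence 4) → 1 H
  atom 10: O, bond orders sum to 2 (valence 2) → 0 H
Total hydrogens: 5.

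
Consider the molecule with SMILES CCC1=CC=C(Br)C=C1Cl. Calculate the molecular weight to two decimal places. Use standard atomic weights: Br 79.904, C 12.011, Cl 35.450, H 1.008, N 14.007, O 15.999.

219.51 g/mol

First, the molecular formula is C8H8BrCl (counting implicit H from valence).
  Br: 1 × 79.904 = 79.904
  C: 8 × 12.011 = 96.088
  Cl: 1 × 35.450 = 35.450
  H: 8 × 1.008 = 8.064
Sum: 1×79.904 + 8×12.011 + 1×35.450 + 8×1.008 = 219.506 → 219.51 g/mol.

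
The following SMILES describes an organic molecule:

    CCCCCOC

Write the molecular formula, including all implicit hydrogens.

Walk through each heavy atom and fill implicit hydrogens from standard valence (C 4, N 3, O 2, S 2, halogen 1):
  atom 1: C, bond orders sum to 1 (valence 4) → 3 H
  atom 2: C, bond orders sum to 2 (valence 4) → 2 H
  atom 3: C, bond orders sum to 2 (valence 4) → 2 H
  atom 4: C, bond orders sum to 2 (valence 4) → 2 H
  atom 5: C, bond orders sum to 2 (valence 4) → 2 H
  atom 6: O, bond orders sum to 2 (valence 2) → 0 H
  atom 7: C, bond orders sum to 1 (valence 4) → 3 H
Totals → C:6, H:14, O:1.

C6H14O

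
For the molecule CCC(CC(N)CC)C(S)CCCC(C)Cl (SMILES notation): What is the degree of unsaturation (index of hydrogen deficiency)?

Degree of unsaturation = (number of rings) + (number of π bonds).
Ring closures in the SMILES: 0.
π bonds: none → 0 DoU from unsaturation.
Total DoU = 0 + 0 = 0.

0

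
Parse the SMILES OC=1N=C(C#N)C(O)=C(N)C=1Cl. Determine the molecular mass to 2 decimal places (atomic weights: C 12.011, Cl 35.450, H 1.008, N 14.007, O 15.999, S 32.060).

185.57 g/mol

First, the molecular formula is C6H4ClN3O2 (counting implicit H from valence).
  C: 6 × 12.011 = 72.066
  Cl: 1 × 35.450 = 35.450
  H: 4 × 1.008 = 4.032
  N: 3 × 14.007 = 42.021
  O: 2 × 15.999 = 31.998
Sum: 6×12.011 + 1×35.450 + 4×1.008 + 3×14.007 + 2×15.999 = 185.567 → 185.57 g/mol.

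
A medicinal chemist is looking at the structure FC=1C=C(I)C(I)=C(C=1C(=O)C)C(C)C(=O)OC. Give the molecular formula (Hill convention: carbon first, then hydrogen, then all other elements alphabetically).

Walk through each heavy atom and fill implicit hydrogens from standard valence (C 4, N 3, O 2, S 2, halogen 1):
  atom 1: F (halogen, monovalent) → 0 H
  atom 2: C, bond orders sum to 4 (valence 4) → 0 H
  atom 3: C, bond orders sum to 3 (valence 4) → 1 H
  atom 4: C, bond orders sum to 4 (valence 4) → 0 H
  atom 5: I (halogen, monovalent) → 0 H
  atom 6: C, bond orders sum to 4 (valence 4) → 0 H
  atom 7: I (halogen, monovalent) → 0 H
  atom 8: C, bond orders sum to 4 (valence 4) → 0 H
  atom 9: C, bond orders sum to 4 (valence 4) → 0 H
  atom 10: C, bond orders sum to 4 (valence 4) → 0 H
  atom 11: O, bond orders sum to 2 (valence 2) → 0 H
  atom 12: C, bond orders sum to 1 (valence 4) → 3 H
  atom 13: C, bond orders sum to 3 (valence 4) → 1 H
  atom 14: C, bond orders sum to 1 (valence 4) → 3 H
  atom 15: C, bond orders sum to 4 (valence 4) → 0 H
  atom 16: O, bond orders sum to 2 (valence 2) → 0 H
  atom 17: O, bond orders sum to 2 (valence 2) → 0 H
  atom 18: C, bond orders sum to 1 (valence 4) → 3 H
Totals → C:12, H:11, F:1, I:2, O:3.
In Hill order: C12H11FI2O3.

C12H11FI2O3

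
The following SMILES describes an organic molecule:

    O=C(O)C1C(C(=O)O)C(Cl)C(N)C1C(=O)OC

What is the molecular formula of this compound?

C9H12ClNO6

Walk through each heavy atom and fill implicit hydrogens from standard valence (C 4, N 3, O 2, S 2, halogen 1):
  atom 1: O, bond orders sum to 2 (valence 2) → 0 H
  atom 2: C, bond orders sum to 4 (valence 4) → 0 H
  atom 3: O, bond orders sum to 1 (valence 2) → 1 H
  atom 4: C, bond orders sum to 3 (valence 4) → 1 H
  atom 5: C, bond orders sum to 3 (valence 4) → 1 H
  atom 6: C, bond orders sum to 4 (valence 4) → 0 H
  atom 7: O, bond orders sum to 2 (valence 2) → 0 H
  atom 8: O, bond orders sum to 1 (valence 2) → 1 H
  atom 9: C, bond orders sum to 3 (valence 4) → 1 H
  atom 10: Cl (halogen, monovalent) → 0 H
  atom 11: C, bond orders sum to 3 (valence 4) → 1 H
  atom 12: N, bond orders sum to 1 (valence 3) → 2 H
  atom 13: C, bond orders sum to 3 (valence 4) → 1 H
  atom 14: C, bond orders sum to 4 (valence 4) → 0 H
  atom 15: O, bond orders sum to 2 (valence 2) → 0 H
  atom 16: O, bond orders sum to 2 (valence 2) → 0 H
  atom 17: C, bond orders sum to 1 (valence 4) → 3 H
Totals → C:9, H:12, Cl:1, N:1, O:6.
In Hill order: C9H12ClNO6.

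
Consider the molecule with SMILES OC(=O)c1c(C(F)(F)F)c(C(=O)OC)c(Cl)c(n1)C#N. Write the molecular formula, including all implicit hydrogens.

C10H4ClF3N2O4

Walk through each heavy atom and fill implicit hydrogens from standard valence (C 4, N 3, O 2, S 2, halogen 1); for lowercase aromatic atoms, an aromatic c carries 1 H when it has two neighbours and 0 H with three, and aromatic n carries 0 H:
  atom 1: O, bond orders sum to 1 (valence 2) → 1 H
  atom 2: C, bond orders sum to 4 (valence 4) → 0 H
  atom 3: O, bond orders sum to 2 (valence 2) → 0 H
  atom 4: aromatic c, 3 neighbours → 0 H
  atom 5: aromatic c, 3 neighbours → 0 H
  atom 6: C, bond orders sum to 4 (valence 4) → 0 H
  atom 7: F (halogen, monovalent) → 0 H
  atom 8: F (halogen, monovalent) → 0 H
  atom 9: F (halogen, monovalent) → 0 H
  atom 10: aromatic c, 3 neighbours → 0 H
  atom 11: C, bond orders sum to 4 (valence 4) → 0 H
  atom 12: O, bond orders sum to 2 (valence 2) → 0 H
  atom 13: O, bond orders sum to 2 (valence 2) → 0 H
  atom 14: C, bond orders sum to 1 (valence 4) → 3 H
  atom 15: aromatic c, 3 neighbours → 0 H
  atom 16: Cl (halogen, monovalent) → 0 H
  atom 17: aromatic c, 3 neighbours → 0 H
  atom 18: aromatic n, 2 neighbours → 0 H
  atom 19: C, bond orders sum to 4 (valence 4) → 0 H
  atom 20: N, bond orders sum to 3 (valence 3) → 0 H
Totals → C:10, H:4, Cl:1, F:3, N:2, O:4.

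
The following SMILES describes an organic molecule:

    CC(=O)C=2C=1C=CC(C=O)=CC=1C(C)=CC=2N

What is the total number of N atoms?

Scan the SMILES for N atoms (remember two-letter symbols like Cl and Br are single atoms).
Nitrogen count: 1.

1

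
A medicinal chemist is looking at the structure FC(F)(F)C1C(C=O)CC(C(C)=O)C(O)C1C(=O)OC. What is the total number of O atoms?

5

Scan the SMILES for O atoms (remember two-letter symbols like Cl and Br are single atoms).
Oxygen count: 5.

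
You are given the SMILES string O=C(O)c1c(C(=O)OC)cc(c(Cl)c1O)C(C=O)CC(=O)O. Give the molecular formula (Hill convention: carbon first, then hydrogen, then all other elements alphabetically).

C13H11ClO8

Walk through each heavy atom and fill implicit hydrogens from standard valence (C 4, N 3, O 2, S 2, halogen 1); for lowercase aromatic atoms, an aromatic c carries 1 H when it has two neighbours and 0 H with three, and aromatic n carries 0 H:
  atom 1: O, bond orders sum to 2 (valence 2) → 0 H
  atom 2: C, bond orders sum to 4 (valence 4) → 0 H
  atom 3: O, bond orders sum to 1 (valence 2) → 1 H
  atom 4: aromatic c, 3 neighbours → 0 H
  atom 5: aromatic c, 3 neighbours → 0 H
  atom 6: C, bond orders sum to 4 (valence 4) → 0 H
  atom 7: O, bond orders sum to 2 (valence 2) → 0 H
  atom 8: O, bond orders sum to 2 (valence 2) → 0 H
  atom 9: C, bond orders sum to 1 (valence 4) → 3 H
  atom 10: aromatic c, 2 neighbours → 1 H
  atom 11: aromatic c, 3 neighbours → 0 H
  atom 12: aromatic c, 3 neighbours → 0 H
  atom 13: Cl (halogen, monovalent) → 0 H
  atom 14: aromatic c, 3 neighbours → 0 H
  atom 15: O, bond orders sum to 1 (valence 2) → 1 H
  atom 16: C, bond orders sum to 3 (valence 4) → 1 H
  atom 17: C, bond orders sum to 3 (valence 4) → 1 H
  atom 18: O, bond orders sum to 2 (valence 2) → 0 H
  atom 19: C, bond orders sum to 2 (valence 4) → 2 H
  atom 20: C, bond orders sum to 4 (valence 4) → 0 H
  atom 21: O, bond orders sum to 2 (valence 2) → 0 H
  atom 22: O, bond orders sum to 1 (valence 2) → 1 H
Totals → C:13, H:11, Cl:1, O:8.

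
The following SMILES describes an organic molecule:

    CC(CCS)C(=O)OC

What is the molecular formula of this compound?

C6H12O2S

Walk through each heavy atom and fill implicit hydrogens from standard valence (C 4, N 3, O 2, S 2, halogen 1):
  atom 1: C, bond orders sum to 1 (valence 4) → 3 H
  atom 2: C, bond orders sum to 3 (valence 4) → 1 H
  atom 3: C, bond orders sum to 2 (valence 4) → 2 H
  atom 4: C, bond orders sum to 2 (valence 4) → 2 H
  atom 5: S, bond orders sum to 1 (valence 2) → 1 H
  atom 6: C, bond orders sum to 4 (valence 4) → 0 H
  atom 7: O, bond orders sum to 2 (valence 2) → 0 H
  atom 8: O, bond orders sum to 2 (valence 2) → 0 H
  atom 9: C, bond orders sum to 1 (valence 4) → 3 H
Totals → C:6, H:12, O:2, S:1.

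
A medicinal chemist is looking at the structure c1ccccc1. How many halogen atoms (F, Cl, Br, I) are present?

Scan the SMILES for the halogen motif — none present.

0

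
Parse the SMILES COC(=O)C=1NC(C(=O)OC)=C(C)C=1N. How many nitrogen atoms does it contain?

2

Scan the SMILES for N atoms (remember two-letter symbols like Cl and Br are single atoms).
Nitrogen count: 2.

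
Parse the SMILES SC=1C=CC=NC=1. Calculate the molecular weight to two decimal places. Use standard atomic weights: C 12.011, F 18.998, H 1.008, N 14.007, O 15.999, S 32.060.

First, the molecular formula is C5H5NS (counting implicit H from valence).
  C: 5 × 12.011 = 60.055
  H: 5 × 1.008 = 5.040
  N: 1 × 14.007 = 14.007
  S: 1 × 32.060 = 32.060
Sum: 5×12.011 + 5×1.008 + 1×14.007 + 1×32.060 = 111.162 → 111.16 g/mol.

111.16 g/mol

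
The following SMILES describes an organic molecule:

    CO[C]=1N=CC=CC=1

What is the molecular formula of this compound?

Walk through each heavy atom and fill implicit hydrogens from standard valence (C 4, N 3, O 2, S 2, halogen 1):
  atom 1: C, bond orders sum to 1 (valence 4) → 3 H
  atom 2: O, bond orders sum to 2 (valence 2) → 0 H
  atom 3: C with explicit H count 0
  atom 4: N, bond orders sum to 3 (valence 3) → 0 H
  atom 5: C, bond orders sum to 3 (valence 4) → 1 H
  atom 6: C, bond orders sum to 3 (valence 4) → 1 H
  atom 7: C, bond orders sum to 3 (valence 4) → 1 H
  atom 8: C, bond orders sum to 3 (valence 4) → 1 H
Totals → C:6, H:7, N:1, O:1.

C6H7NO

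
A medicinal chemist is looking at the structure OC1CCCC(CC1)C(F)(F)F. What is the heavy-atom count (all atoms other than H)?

Every atom symbol written in the SMILES (organic subset) is one heavy atom; implicit H are not written.
Heavy atoms by element → C:8, F:3, O:1.
Total: 12.

12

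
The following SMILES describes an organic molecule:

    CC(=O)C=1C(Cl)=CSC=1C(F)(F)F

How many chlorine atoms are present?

1

Scan the SMILES for Cl atoms (remember two-letter symbols like Cl and Br are single atoms).
Chlorine count: 1.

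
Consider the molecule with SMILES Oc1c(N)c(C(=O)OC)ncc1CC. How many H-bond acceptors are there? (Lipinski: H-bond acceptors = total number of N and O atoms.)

5

N atoms: 2; O atoms: 3.
Lipinski HBA = 2 + 3 = 5.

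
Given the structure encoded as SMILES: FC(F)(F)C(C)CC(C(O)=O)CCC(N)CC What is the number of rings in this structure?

0

In SMILES, each pair of matching ring-closure digits denotes one ring-closing bond; the number of such bonds equals the number of independent rings.
Ring-closure bonds here: 0.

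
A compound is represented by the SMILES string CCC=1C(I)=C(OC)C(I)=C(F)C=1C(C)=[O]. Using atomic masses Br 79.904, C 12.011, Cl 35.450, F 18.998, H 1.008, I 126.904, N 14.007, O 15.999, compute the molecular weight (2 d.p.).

First, the molecular formula is C11H11FI2O2 (counting implicit H from valence).
  C: 11 × 12.011 = 132.121
  F: 1 × 18.998 = 18.998
  H: 11 × 1.008 = 11.088
  I: 2 × 126.904 = 253.808
  O: 2 × 15.999 = 31.998
Sum: 11×12.011 + 1×18.998 + 11×1.008 + 2×126.904 + 2×15.999 = 448.013 → 448.01 g/mol.

448.01 g/mol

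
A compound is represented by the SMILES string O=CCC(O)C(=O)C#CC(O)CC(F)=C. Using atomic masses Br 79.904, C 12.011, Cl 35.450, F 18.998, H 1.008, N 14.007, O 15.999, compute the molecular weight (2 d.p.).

First, the molecular formula is C10H11FO4 (counting implicit H from valence).
  C: 10 × 12.011 = 120.110
  F: 1 × 18.998 = 18.998
  H: 11 × 1.008 = 11.088
  O: 4 × 15.999 = 63.996
Sum: 10×12.011 + 1×18.998 + 11×1.008 + 4×15.999 = 214.192 → 214.19 g/mol.

214.19 g/mol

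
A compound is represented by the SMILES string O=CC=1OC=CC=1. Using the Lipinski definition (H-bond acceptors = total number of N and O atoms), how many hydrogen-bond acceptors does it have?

2

N atoms: 0; O atoms: 2.
Lipinski HBA = 0 + 2 = 2.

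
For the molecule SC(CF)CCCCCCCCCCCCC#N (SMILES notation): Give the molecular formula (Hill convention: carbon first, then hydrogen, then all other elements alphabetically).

C15H28FNS

Walk through each heavy atom and fill implicit hydrogens from standard valence (C 4, N 3, O 2, S 2, halogen 1):
  atom 1: S, bond orders sum to 1 (valence 2) → 1 H
  atom 2: C, bond orders sum to 3 (valence 4) → 1 H
  atom 3: C, bond orders sum to 2 (valence 4) → 2 H
  atom 4: F (halogen, monovalent) → 0 H
  atom 5: C, bond orders sum to 2 (valence 4) → 2 H
  atom 6: C, bond orders sum to 2 (valence 4) → 2 H
  atom 7: C, bond orders sum to 2 (valence 4) → 2 H
  atom 8: C, bond orders sum to 2 (valence 4) → 2 H
  atom 9: C, bond orders sum to 2 (valence 4) → 2 H
  atom 10: C, bond orders sum to 2 (valence 4) → 2 H
  atom 11: C, bond orders sum to 2 (valence 4) → 2 H
  atom 12: C, bond orders sum to 2 (valence 4) → 2 H
  atom 13: C, bond orders sum to 2 (valence 4) → 2 H
  atom 14: C, bond orders sum to 2 (valence 4) → 2 H
  atom 15: C, bond orders sum to 2 (valence 4) → 2 H
  atom 16: C, bond orders sum to 2 (valence 4) → 2 H
  atom 17: C, bond orders sum to 4 (valence 4) → 0 H
  atom 18: N, bond orders sum to 3 (valence 3) → 0 H
Totals → C:15, H:28, F:1, N:1, S:1.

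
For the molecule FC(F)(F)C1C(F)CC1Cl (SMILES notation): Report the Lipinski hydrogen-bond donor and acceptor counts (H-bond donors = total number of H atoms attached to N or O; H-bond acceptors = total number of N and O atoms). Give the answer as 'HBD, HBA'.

Donors: find every N or O and count the H atoms it carries.
  (no N or O atoms present)
Lipinski HBD = 0.
Acceptors: N atoms = 0, O atoms = 0 → HBA = 0.

0, 0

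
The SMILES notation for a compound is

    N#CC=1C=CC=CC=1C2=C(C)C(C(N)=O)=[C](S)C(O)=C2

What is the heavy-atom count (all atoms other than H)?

Every atom symbol written in the SMILES (organic subset) is one heavy atom; implicit H are not written.
Heavy atoms by element → C:15, N:2, O:2, S:1.
Total: 20.

20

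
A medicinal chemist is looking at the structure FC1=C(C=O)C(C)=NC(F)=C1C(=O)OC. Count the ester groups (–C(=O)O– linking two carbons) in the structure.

The ester motif appears at heavy-atom position 12 in the SMILES.
Other groups present: 1 aldehyde.
Ester count: 1.

1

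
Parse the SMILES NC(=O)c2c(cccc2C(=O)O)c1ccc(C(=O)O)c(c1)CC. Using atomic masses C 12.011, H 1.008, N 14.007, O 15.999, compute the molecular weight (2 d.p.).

313.31 g/mol

First, the molecular formula is C17H15NO5 (counting implicit H from valence).
  C: 17 × 12.011 = 204.187
  H: 15 × 1.008 = 15.120
  N: 1 × 14.007 = 14.007
  O: 5 × 15.999 = 79.995
Sum: 17×12.011 + 15×1.008 + 1×14.007 + 5×15.999 = 313.309 → 313.31 g/mol.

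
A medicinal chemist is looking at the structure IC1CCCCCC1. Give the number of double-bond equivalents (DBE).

Molecular formula: C7H13I.
DoU = (2C + 2 + N − H − X) / 2, where X is the halogen count and O/S are ignored.
    = (2·7 + 2 + 0 − 13 − 1) / 2 = 2 / 2 = 1.

1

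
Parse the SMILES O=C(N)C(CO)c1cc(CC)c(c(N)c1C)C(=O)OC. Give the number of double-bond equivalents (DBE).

6

Molecular formula: C14H20N2O4.
DoU = (2C + 2 + N − H − X) / 2, where X is the halogen count and O/S are ignored.
    = (2·14 + 2 + 2 − 20 − 0) / 2 = 12 / 2 = 6.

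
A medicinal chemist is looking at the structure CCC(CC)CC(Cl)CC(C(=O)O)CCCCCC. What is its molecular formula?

Walk through each heavy atom and fill implicit hydrogens from standard valence (C 4, N 3, O 2, S 2, halogen 1):
  atom 1: C, bond orders sum to 1 (valence 4) → 3 H
  atom 2: C, bond orders sum to 2 (valence 4) → 2 H
  atom 3: C, bond orders sum to 3 (valence 4) → 1 H
  atom 4: C, bond orders sum to 2 (valence 4) → 2 H
  atom 5: C, bond orders sum to 1 (valence 4) → 3 H
  atom 6: C, bond orders sum to 2 (valence 4) → 2 H
  atom 7: C, bond orders sum to 3 (valence 4) → 1 H
  atom 8: Cl (halogen, monovalent) → 0 H
  atom 9: C, bond orders sum to 2 (valence 4) → 2 H
  atom 10: C, bond orders sum to 3 (valence 4) → 1 H
  atom 11: C, bond orders sum to 4 (valence 4) → 0 H
  atom 12: O, bond orders sum to 2 (valence 2) → 0 H
  atom 13: O, bond orders sum to 1 (valence 2) → 1 H
  atom 14: C, bond orders sum to 2 (valence 4) → 2 H
  atom 15: C, bond orders sum to 2 (valence 4) → 2 H
  atom 16: C, bond orders sum to 2 (valence 4) → 2 H
  atom 17: C, bond orders sum to 2 (valence 4) → 2 H
  atom 18: C, bond orders sum to 2 (valence 4) → 2 H
  atom 19: C, bond orders sum to 1 (valence 4) → 3 H
Totals → C:16, H:31, Cl:1, O:2.

C16H31ClO2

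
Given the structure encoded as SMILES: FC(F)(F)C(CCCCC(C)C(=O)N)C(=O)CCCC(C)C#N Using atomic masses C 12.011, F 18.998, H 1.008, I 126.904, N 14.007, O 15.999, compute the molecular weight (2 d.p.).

334.38 g/mol

First, the molecular formula is C16H25F3N2O2 (counting implicit H from valence).
  C: 16 × 12.011 = 192.176
  F: 3 × 18.998 = 56.994
  H: 25 × 1.008 = 25.200
  N: 2 × 14.007 = 28.014
  O: 2 × 15.999 = 31.998
Sum: 16×12.011 + 3×18.998 + 25×1.008 + 2×14.007 + 2×15.999 = 334.382 → 334.38 g/mol.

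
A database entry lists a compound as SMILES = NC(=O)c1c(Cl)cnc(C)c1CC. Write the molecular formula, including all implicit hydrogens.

Walk through each heavy atom and fill implicit hydrogens from standard valence (C 4, N 3, O 2, S 2, halogen 1); for lowercase aromatic atoms, an aromatic c carries 1 H when it has two neighbours and 0 H with three, and aromatic n carries 0 H:
  atom 1: N, bond orders sum to 1 (valence 3) → 2 H
  atom 2: C, bond orders sum to 4 (valence 4) → 0 H
  atom 3: O, bond orders sum to 2 (valence 2) → 0 H
  atom 4: aromatic c, 3 neighbours → 0 H
  atom 5: aromatic c, 3 neighbours → 0 H
  atom 6: Cl (halogen, monovalent) → 0 H
  atom 7: aromatic c, 2 neighbours → 1 H
  atom 8: aromatic n, 2 neighbours → 0 H
  atom 9: aromatic c, 3 neighbours → 0 H
  atom 10: C, bond orders sum to 1 (valence 4) → 3 H
  atom 11: aromatic c, 3 neighbours → 0 H
  atom 12: C, bond orders sum to 2 (valence 4) → 2 H
  atom 13: C, bond orders sum to 1 (valence 4) → 3 H
Totals → C:9, H:11, Cl:1, N:2, O:1.

C9H11ClN2O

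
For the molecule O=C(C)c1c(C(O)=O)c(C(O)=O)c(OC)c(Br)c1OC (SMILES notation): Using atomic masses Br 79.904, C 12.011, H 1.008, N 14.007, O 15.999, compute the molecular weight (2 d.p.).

347.12 g/mol

First, the molecular formula is C12H11BrO7 (counting implicit H from valence).
  Br: 1 × 79.904 = 79.904
  C: 12 × 12.011 = 144.132
  H: 11 × 1.008 = 11.088
  O: 7 × 15.999 = 111.993
Sum: 1×79.904 + 12×12.011 + 11×1.008 + 7×15.999 = 347.117 → 347.12 g/mol.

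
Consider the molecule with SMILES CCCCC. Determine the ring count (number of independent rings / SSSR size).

0

In SMILES, each pair of matching ring-closure digits denotes one ring-closing bond; the number of such bonds equals the number of independent rings.
Ring-closure bonds here: 0.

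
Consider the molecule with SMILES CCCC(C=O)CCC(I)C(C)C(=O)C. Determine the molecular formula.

C12H21IO2

Walk through each heavy atom and fill implicit hydrogens from standard valence (C 4, N 3, O 2, S 2, halogen 1):
  atom 1: C, bond orders sum to 1 (valence 4) → 3 H
  atom 2: C, bond orders sum to 2 (valence 4) → 2 H
  atom 3: C, bond orders sum to 2 (valence 4) → 2 H
  atom 4: C, bond orders sum to 3 (valence 4) → 1 H
  atom 5: C, bond orders sum to 3 (valence 4) → 1 H
  atom 6: O, bond orders sum to 2 (valence 2) → 0 H
  atom 7: C, bond orders sum to 2 (valence 4) → 2 H
  atom 8: C, bond orders sum to 2 (valence 4) → 2 H
  atom 9: C, bond orders sum to 3 (valence 4) → 1 H
  atom 10: I (halogen, monovalent) → 0 H
  atom 11: C, bond orders sum to 3 (valence 4) → 1 H
  atom 12: C, bond orders sum to 1 (valence 4) → 3 H
  atom 13: C, bond orders sum to 4 (valence 4) → 0 H
  atom 14: O, bond orders sum to 2 (valence 2) → 0 H
  atom 15: C, bond orders sum to 1 (valence 4) → 3 H
Totals → C:12, H:21, I:1, O:2.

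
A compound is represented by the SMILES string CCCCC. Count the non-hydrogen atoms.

Every atom symbol written in the SMILES (organic subset) is one heavy atom; implicit H are not written.
Heavy atoms by element → C:5.
Total: 5.

5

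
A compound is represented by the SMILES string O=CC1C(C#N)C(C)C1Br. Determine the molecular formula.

Walk through each heavy atom and fill implicit hydrogens from standard valence (C 4, N 3, O 2, S 2, halogen 1):
  atom 1: O, bond orders sum to 2 (valence 2) → 0 H
  atom 2: C, bond orders sum to 3 (valence 4) → 1 H
  atom 3: C, bond orders sum to 3 (valence 4) → 1 H
  atom 4: C, bond orders sum to 3 (valence 4) → 1 H
  atom 5: C, bond orders sum to 4 (valence 4) → 0 H
  atom 6: N, bond orders sum to 3 (valence 3) → 0 H
  atom 7: C, bond orders sum to 3 (valence 4) → 1 H
  atom 8: C, bond orders sum to 1 (valence 4) → 3 H
  atom 9: C, bond orders sum to 3 (valence 4) → 1 H
  atom 10: Br (halogen, monovalent) → 0 H
Totals → C:7, H:8, Br:1, N:1, O:1.

C7H8BrNO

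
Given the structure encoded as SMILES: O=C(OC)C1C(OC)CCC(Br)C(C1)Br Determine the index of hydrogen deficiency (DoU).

Molecular formula: C10H16Br2O3.
DoU = (2C + 2 + N − H − X) / 2, where X is the halogen count and O/S are ignored.
    = (2·10 + 2 + 0 − 16 − 2) / 2 = 4 / 2 = 2.

2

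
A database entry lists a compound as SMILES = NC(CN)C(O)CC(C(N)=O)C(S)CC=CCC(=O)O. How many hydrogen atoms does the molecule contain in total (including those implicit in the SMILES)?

Walk through each heavy atom and fill implicit hydrogens from standard valence (C 4, N 3, O 2, S 2, halogen 1):
  atom 1: N, bond orders sum to 1 (valence 3) → 2 H
  atom 2: C, bond orders sum to 3 (valence 4) → 1 H
  atom 3: C, bond orders sum to 2 (valence 4) → 2 H
  atom 4: N, bond orders sum to 1 (valence 3) → 2 H
  atom 5: C, bond orders sum to 3 (valence 4) → 1 H
  atom 6: O, bond orders sum to 1 (valence 2) → 1 H
  atom 7: C, bond orders sum to 2 (valence 4) → 2 H
  atom 8: C, bond orders sum to 3 (valence 4) → 1 H
  atom 9: C, bond orders sum to 4 (valence 4) → 0 H
  atom 10: N, bond orders sum to 1 (valence 3) → 2 H
  atom 11: O, bond orders sum to 2 (valence 2) → 0 H
  atom 12: C, bond orders sum to 3 (valence 4) → 1 H
  atom 13: S, bond orders sum to 1 (valence 2) → 1 H
  atom 14: C, bond orders sum to 2 (valence 4) → 2 H
  atom 15: C, bond orders sum to 3 (valence 4) → 1 H
  atom 16: C, bond orders sum to 3 (valence 4) → 1 H
  atom 17: C, bond orders sum to 2 (valence 4) → 2 H
  atom 18: C, bond orders sum to 4 (valence 4) → 0 H
  atom 19: O, bond orders sum to 2 (valence 2) → 0 H
  atom 20: O, bond orders sum to 1 (valence 2) → 1 H
Total hydrogens: 23.

23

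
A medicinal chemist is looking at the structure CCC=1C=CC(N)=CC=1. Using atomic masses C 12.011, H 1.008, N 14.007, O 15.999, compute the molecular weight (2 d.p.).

121.18 g/mol

First, the molecular formula is C8H11N (counting implicit H from valence).
  C: 8 × 12.011 = 96.088
  H: 11 × 1.008 = 11.088
  N: 1 × 14.007 = 14.007
Sum: 8×12.011 + 11×1.008 + 1×14.007 = 121.183 → 121.18 g/mol.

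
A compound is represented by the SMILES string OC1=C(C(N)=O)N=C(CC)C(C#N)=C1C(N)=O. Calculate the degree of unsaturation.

Molecular formula: C10H10N4O3.
DoU = (2C + 2 + N − H − X) / 2, where X is the halogen count and O/S are ignored.
    = (2·10 + 2 + 4 − 10 − 0) / 2 = 16 / 2 = 8.

8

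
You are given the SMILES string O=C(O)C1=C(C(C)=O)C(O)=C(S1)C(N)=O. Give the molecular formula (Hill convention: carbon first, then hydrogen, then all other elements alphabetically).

C8H7NO5S

Walk through each heavy atom and fill implicit hydrogens from standard valence (C 4, N 3, O 2, S 2, halogen 1):
  atom 1: O, bond orders sum to 2 (valence 2) → 0 H
  atom 2: C, bond orders sum to 4 (valence 4) → 0 H
  atom 3: O, bond orders sum to 1 (valence 2) → 1 H
  atom 4: C, bond orders sum to 4 (valence 4) → 0 H
  atom 5: C, bond orders sum to 4 (valence 4) → 0 H
  atom 6: C, bond orders sum to 4 (valence 4) → 0 H
  atom 7: C, bond orders sum to 1 (valence 4) → 3 H
  atom 8: O, bond orders sum to 2 (valence 2) → 0 H
  atom 9: C, bond orders sum to 4 (valence 4) → 0 H
  atom 10: O, bond orders sum to 1 (valence 2) → 1 H
  atom 11: C, bond orders sum to 4 (valence 4) → 0 H
  atom 12: S, bond orders sum to 2 (valence 2) → 0 H
  atom 13: C, bond orders sum to 4 (valence 4) → 0 H
  atom 14: N, bond orders sum to 1 (valence 3) → 2 H
  atom 15: O, bond orders sum to 2 (valence 2) → 0 H
Totals → C:8, H:7, N:1, O:5, S:1.
In Hill order: C8H7NO5S.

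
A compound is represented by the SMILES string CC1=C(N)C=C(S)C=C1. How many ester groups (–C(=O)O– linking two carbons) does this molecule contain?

Scan the SMILES for the ester motif — none present.
Groups that are present: 1 primary amine, 1 thiol.

0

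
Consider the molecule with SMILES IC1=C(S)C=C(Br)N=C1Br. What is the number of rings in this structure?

In SMILES, each pair of matching ring-closure digits denotes one ring-closing bond; the number of such bonds equals the number of independent rings.
Ring-closure bonds here: 1.

1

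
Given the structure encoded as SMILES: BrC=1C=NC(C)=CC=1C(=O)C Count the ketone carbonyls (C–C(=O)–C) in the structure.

1

The ketone motif appears at heavy-atom position 9 in the SMILES.
Ketone count: 1.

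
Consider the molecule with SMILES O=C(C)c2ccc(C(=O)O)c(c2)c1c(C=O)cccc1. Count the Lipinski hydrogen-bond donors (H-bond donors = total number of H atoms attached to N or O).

1

Donors: find every N or O and count the H atoms it carries.
  atom 1 (O): bond orders sum to 2 → 0 H
  atom 9 (O): bond orders sum to 2 → 0 H
  atom 10 (O): bond orders sum to 1 → 1 H
  atom 16 (O): bond orders sum to 2 → 0 H
Lipinski HBD = 1.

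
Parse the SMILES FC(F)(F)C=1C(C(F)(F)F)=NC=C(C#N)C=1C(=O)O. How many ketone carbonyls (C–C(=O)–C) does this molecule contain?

Scan the SMILES for the ketone motif — none present.
Groups that are present: 1 carboxylic acid, 1 nitrile.

0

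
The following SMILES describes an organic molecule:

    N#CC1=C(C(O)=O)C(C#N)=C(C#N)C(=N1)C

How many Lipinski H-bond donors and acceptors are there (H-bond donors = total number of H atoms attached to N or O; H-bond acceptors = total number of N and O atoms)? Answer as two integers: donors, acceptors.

Donors: find every N or O and count the H atoms it carries.
  atom 1 (N): bond orders sum to 3 → 0 H
  atom 6 (O): bond orders sum to 1 → 1 H
  atom 7 (O): bond orders sum to 2 → 0 H
  atom 10 (N): bond orders sum to 3 → 0 H
  atom 13 (N): bond orders sum to 3 → 0 H
  atom 15 (N): bond orders sum to 3 → 0 H
Lipinski HBD = 1.
Acceptors: N atoms = 4, O atoms = 2 → HBA = 6.

1, 6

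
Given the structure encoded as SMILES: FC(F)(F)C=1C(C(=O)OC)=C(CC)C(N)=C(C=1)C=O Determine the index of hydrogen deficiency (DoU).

Degree of unsaturation = (number of rings) + (number of π bonds).
Ring closures in the SMILES: 1.
π bonds: 5 double bonds (each 1 DoU) → 5 DoU from unsaturation.
Total DoU = 1 + 5 = 6.

6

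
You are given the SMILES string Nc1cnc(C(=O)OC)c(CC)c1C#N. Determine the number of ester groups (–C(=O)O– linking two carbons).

1

The ester motif appears at heavy-atom position 6 in the SMILES.
Other groups present: 1 nitrile, 1 primary amine.
Ester count: 1.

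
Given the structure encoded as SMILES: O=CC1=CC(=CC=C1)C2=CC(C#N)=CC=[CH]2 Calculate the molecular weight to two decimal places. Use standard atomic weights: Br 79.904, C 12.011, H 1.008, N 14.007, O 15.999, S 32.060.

First, the molecular formula is C14H9NO (counting implicit H from valence).
  C: 14 × 12.011 = 168.154
  H: 9 × 1.008 = 9.072
  N: 1 × 14.007 = 14.007
  O: 1 × 15.999 = 15.999
Sum: 14×12.011 + 9×1.008 + 1×14.007 + 1×15.999 = 207.232 → 207.23 g/mol.

207.23 g/mol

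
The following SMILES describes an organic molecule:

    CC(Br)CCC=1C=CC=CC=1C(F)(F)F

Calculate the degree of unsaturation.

Degree of unsaturation = (number of rings) + (number of π bonds).
Ring closures in the SMILES: 1.
π bonds: 3 double bonds (each 1 DoU) → 3 DoU from unsaturation.
Total DoU = 1 + 3 = 4.

4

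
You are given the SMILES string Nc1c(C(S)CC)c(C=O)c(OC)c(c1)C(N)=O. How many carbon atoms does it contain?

12

Count every carbon token in the SMILES (each C, including those in ring-closure positions and inside branches).
Carbon count: 12.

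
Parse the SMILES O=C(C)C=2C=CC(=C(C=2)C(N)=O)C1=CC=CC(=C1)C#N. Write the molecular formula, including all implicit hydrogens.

C16H12N2O2

Walk through each heavy atom and fill implicit hydrogens from standard valence (C 4, N 3, O 2, S 2, halogen 1):
  atom 1: O, bond orders sum to 2 (valence 2) → 0 H
  atom 2: C, bond orders sum to 4 (valence 4) → 0 H
  atom 3: C, bond orders sum to 1 (valence 4) → 3 H
  atom 4: C, bond orders sum to 4 (valence 4) → 0 H
  atom 5: C, bond orders sum to 3 (valence 4) → 1 H
  atom 6: C, bond orders sum to 3 (valence 4) → 1 H
  atom 7: C, bond orders sum to 4 (valence 4) → 0 H
  atom 8: C, bond orders sum to 4 (valence 4) → 0 H
  atom 9: C, bond orders sum to 3 (valence 4) → 1 H
  atom 10: C, bond orders sum to 4 (valence 4) → 0 H
  atom 11: N, bond orders sum to 1 (valence 3) → 2 H
  atom 12: O, bond orders sum to 2 (valence 2) → 0 H
  atom 13: C, bond orders sum to 4 (valence 4) → 0 H
  atom 14: C, bond orders sum to 3 (valence 4) → 1 H
  atom 15: C, bond orders sum to 3 (valence 4) → 1 H
  atom 16: C, bond orders sum to 3 (valence 4) → 1 H
  atom 17: C, bond orders sum to 4 (valence 4) → 0 H
  atom 18: C, bond orders sum to 3 (valence 4) → 1 H
  atom 19: C, bond orders sum to 4 (valence 4) → 0 H
  atom 20: N, bond orders sum to 3 (valence 3) → 0 H
Totals → C:16, H:12, N:2, O:2.
In Hill order: C16H12N2O2.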